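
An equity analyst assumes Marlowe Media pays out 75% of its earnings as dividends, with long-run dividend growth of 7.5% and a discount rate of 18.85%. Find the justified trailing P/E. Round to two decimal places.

7.10

Justified trailing P/E = b(1+g)/(r−g) = 0.75×(1+0.075)/(0.1885−0.075) = 7.1035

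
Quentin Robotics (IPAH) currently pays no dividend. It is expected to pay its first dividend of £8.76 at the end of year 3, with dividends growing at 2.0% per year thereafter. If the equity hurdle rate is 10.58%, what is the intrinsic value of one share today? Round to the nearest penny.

Deferred-dividend DDM. At t=2 the remaining stream is a growing perpetuity with first payment D_3 = 8.76.
V_2 = D_3/(r−g) = 8.76/(0.1058−0.02) = 102.0979
P₀ = V_2/(1+r)^2 = 102.0979/(1+0.1058)^2 = 83.4956

£83.50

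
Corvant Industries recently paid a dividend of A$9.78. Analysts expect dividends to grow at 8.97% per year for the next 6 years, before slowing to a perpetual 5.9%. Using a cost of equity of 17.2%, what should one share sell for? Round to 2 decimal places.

Two-stage DDM. Project D₁…D_6 at 0.0897, terminal growth 0.059, discount at r = 0.172.
D_1 = 10.6573
D_2 = 11.6132
D_3 = 12.6549
D_4 = 13.7901
D_5 = 15.0270
D_6 = 16.3750
Terminal value at t=6: TV = D_7/(r−g) = 17.3411/(0.172−0.059) = 153.4610
P₀ = 10.6573/(1+0.172)^1 + 11.6132/(1+0.172)^2 + 12.6549/(1+0.172)^3 + 13.7901/(1+0.172)^4 + 15.0270/(1+0.172)^5 + 16.3750/(1+0.172)^6 + 153.4610/(1+0.172)^6 = 105.0472

A$105.05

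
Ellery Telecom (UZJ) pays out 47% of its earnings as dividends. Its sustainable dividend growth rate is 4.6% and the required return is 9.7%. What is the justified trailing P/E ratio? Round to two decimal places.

9.64

Justified trailing P/E = b(1+g)/(r−g) = 0.47×(1+0.046)/(0.097−0.046) = 9.6396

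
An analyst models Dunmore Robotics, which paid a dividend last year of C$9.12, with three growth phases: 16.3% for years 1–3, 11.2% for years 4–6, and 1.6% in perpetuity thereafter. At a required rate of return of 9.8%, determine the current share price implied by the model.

C$203.56

Three-stage DDM. Project D₁…D_6; terminal Gordon value at t=6 with g = 0.016; discount at r = 0.098.
D_1 = 10.6066
D_2 = 12.3354
D_3 = 14.3461
D_4 = 15.9529
D_5 = 17.7396
D_6 = 19.7264
TV_6 = 20.0420/(0.098−0.016) = 244.4152
P₀ = Σ Dₜ/(1+r)ᵗ + TV_6/(1+r)^6 = 203.5583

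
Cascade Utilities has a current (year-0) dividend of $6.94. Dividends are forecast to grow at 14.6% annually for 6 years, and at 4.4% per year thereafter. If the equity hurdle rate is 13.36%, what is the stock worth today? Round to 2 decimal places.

$129.58

Two-stage DDM. Project D₁…D_6 at 0.146, terminal growth 0.044, discount at r = 0.1336.
D_1 = 7.9532
D_2 = 9.1144
D_3 = 10.4451
D_4 = 11.9701
D_5 = 13.7177
D_6 = 15.7205
Terminal value at t=6: TV = D_7/(r−g) = 16.4122/(0.1336−0.044) = 183.1722
P₀ = 7.9532/(1+0.1336)^1 + 9.1144/(1+0.1336)^2 + 10.4451/(1+0.1336)^3 + 11.9701/(1+0.1336)^4 + 13.7177/(1+0.1336)^5 + 15.7205/(1+0.1336)^6 + 183.1722/(1+0.1336)^6 = 129.5814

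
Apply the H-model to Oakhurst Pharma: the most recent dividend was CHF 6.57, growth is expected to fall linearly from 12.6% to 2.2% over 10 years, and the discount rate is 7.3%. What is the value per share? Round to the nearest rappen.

H-model: P₀ = D₀[(1+g_L) + H(g_S−g_L)]/(r−g_L), with H = 10/2 = 5.
P₀ = 6.57 × [(1+0.022) + 5×(0.126−0.022)] / (0.073−0.022)
   = 6.57 × 1.5420 / 0.051 = 198.6459

CHF 198.65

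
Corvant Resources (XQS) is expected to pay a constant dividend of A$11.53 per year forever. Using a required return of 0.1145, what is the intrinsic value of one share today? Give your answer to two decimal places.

Zero-growth DDM (perpetuity): P₀ = D/r = 11.53 / 0.1145 = 100.6987

A$100.70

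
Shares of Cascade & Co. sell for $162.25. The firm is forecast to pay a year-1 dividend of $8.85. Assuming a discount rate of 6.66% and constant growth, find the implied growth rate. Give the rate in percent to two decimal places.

1.21%

From P₀ = D₁/(r − g), the implied growth is g = r − D₁/P₀.
g = 0.0666 − 8.85/162.25 = 0.0666 − 0.05455 = 0.01205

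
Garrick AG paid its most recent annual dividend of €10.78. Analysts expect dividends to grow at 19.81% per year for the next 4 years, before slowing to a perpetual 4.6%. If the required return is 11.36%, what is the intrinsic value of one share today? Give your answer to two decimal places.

Two-stage DDM. Project D₁…D_4 at 0.1981, terminal growth 0.046, discount at r = 0.1136.
D_1 = 12.9155
D_2 = 15.4741
D_3 = 18.5395
D_4 = 22.2122
Terminal value at t=4: TV = D_5/(r−g) = 23.2339/(0.1136−0.046) = 343.6972
P₀ = 12.9155/(1+0.1136)^1 + 15.4741/(1+0.1136)^2 + 18.5395/(1+0.1136)^3 + 22.2122/(1+0.1136)^4 + 343.6972/(1+0.1136)^4 = 275.4350

€275.43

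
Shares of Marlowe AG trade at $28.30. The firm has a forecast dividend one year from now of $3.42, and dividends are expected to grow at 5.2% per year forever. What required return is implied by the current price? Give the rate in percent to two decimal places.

17.28%

Rearranging the constant-growth DDM: r = D₁/P₀ + g.
r = 3.4200 / 28.30 + 0.052 = 0.12085 + 0.052 = 0.17285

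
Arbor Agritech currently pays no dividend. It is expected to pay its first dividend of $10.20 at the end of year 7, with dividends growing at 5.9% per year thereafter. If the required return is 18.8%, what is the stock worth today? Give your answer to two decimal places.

$28.13

Deferred-dividend DDM. At t=6 the remaining stream is a growing perpetuity with first payment D_7 = 10.20.
V_6 = D_7/(r−g) = 10.20/(0.188−0.059) = 79.0698
P₀ = V_6/(1+r)^6 = 79.0698/(1+0.188)^6 = 28.1262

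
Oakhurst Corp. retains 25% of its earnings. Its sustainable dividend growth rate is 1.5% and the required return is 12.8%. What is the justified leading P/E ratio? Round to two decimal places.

Payout ratio b = 1 − 0.25 = 0.75.
Justified leading P/E = b/(r−g) = 0.75/(0.128−0.015) = 6.6372

6.64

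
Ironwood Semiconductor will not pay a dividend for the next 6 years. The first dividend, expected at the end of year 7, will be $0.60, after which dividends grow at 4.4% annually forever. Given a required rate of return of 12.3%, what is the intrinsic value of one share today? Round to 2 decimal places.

$3.79

Deferred-dividend DDM. At t=6 the remaining stream is a growing perpetuity with first payment D_7 = 0.60.
V_6 = D_7/(r−g) = 0.60/(0.123−0.044) = 7.5949
P₀ = V_6/(1+r)^6 = 7.5949/(1+0.123)^6 = 3.7866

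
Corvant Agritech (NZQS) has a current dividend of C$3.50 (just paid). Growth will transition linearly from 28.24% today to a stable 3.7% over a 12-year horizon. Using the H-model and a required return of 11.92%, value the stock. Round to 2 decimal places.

H-model: P₀ = D₀[(1+g_L) + H(g_S−g_L)]/(r−g_L), with H = 12/2 = 6.
P₀ = 3.50 × [(1+0.037) + 6×(0.2824−0.037)] / (0.1192−0.037)
   = 3.50 × 2.5094 / 0.0822 = 106.8479

C$106.85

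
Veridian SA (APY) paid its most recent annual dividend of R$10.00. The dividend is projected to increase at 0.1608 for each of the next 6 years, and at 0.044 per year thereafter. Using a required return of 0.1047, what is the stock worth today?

R$303.14

Two-stage DDM. Project D₁…D_6 at 0.1608, terminal growth 0.044, discount at r = 0.1047.
D_1 = 11.6080
D_2 = 13.4746
D_3 = 15.6413
D_4 = 18.1564
D_5 = 21.0759
D_6 = 24.4650
Terminal value at t=6: TV = D_7/(r−g) = 25.5414/(0.1047−0.044) = 420.7811
P₀ = 11.6080/(1+0.1047)^1 + 13.4746/(1+0.1047)^2 + 15.6413/(1+0.1047)^3 + 18.1564/(1+0.1047)^4 + 21.0759/(1+0.1047)^5 + 24.4650/(1+0.1047)^6 + 420.7811/(1+0.1047)^6 = 303.1351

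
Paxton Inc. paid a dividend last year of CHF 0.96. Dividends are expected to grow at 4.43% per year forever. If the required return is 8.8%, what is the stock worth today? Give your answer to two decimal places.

Gordon growth model: P₀ = D₁/(r − g). D₁ = 0.96 × (1 + 0.0443) = 1.0025.
P₀ = 1.0025 / (0.088 − 0.0443) = 1.0025 / 0.0437 = 22.9411

CHF 22.94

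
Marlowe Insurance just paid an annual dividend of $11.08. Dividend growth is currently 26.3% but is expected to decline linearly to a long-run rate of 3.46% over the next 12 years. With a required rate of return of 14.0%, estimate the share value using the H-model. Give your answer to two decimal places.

H-model: P₀ = D₀[(1+g_L) + H(g_S−g_L)]/(r−g_L), with H = 12/2 = 6.
P₀ = 11.08 × [(1+0.0346) + 6×(0.263−0.0346)] / (0.14−0.0346)
   = 11.08 × 2.4050 / 0.1054 = 252.8216

$252.82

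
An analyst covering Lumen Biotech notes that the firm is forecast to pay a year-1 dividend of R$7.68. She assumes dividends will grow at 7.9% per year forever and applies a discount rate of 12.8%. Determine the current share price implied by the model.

R$156.73

Gordon growth model: P₀ = D₁/(r − g), with D₁ = 7.68 given directly.
P₀ = 7.6800 / (0.128 − 0.079) = 7.6800 / 0.049 = 156.7347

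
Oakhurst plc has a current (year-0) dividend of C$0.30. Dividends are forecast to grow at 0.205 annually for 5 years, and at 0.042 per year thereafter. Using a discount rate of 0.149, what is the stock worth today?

Two-stage DDM. Project D₁…D_5 at 0.205, terminal growth 0.042, discount at r = 0.149.
D_1 = 0.3615
D_2 = 0.4356
D_3 = 0.5249
D_4 = 0.6325
D_5 = 0.7622
Terminal value at t=5: TV = D_6/(r−g) = 0.7942/(0.149−0.042) = 7.4223
P₀ = 0.3615/(1+0.149)^1 + 0.4356/(1+0.149)^2 + 0.5249/(1+0.149)^3 + 0.6325/(1+0.149)^4 + 0.7622/(1+0.149)^5 + 7.4223/(1+0.149)^5 = 5.4404

C$5.44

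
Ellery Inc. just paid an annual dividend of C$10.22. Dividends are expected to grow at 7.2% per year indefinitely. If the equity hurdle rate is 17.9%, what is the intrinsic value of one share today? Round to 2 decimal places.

Gordon growth model: P₀ = D₁/(r − g). D₁ = 10.22 × (1 + 0.072) = 10.9558.
P₀ = 10.9558 / (0.179 − 0.072) = 10.9558 / 0.107 = 102.3910

C$102.39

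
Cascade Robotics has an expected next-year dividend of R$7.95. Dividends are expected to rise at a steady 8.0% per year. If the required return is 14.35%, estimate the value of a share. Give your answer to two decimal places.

R$125.20

Gordon growth model: P₀ = D₁/(r − g), with D₁ = 7.95 given directly.
P₀ = 7.9500 / (0.1435 − 0.08) = 7.9500 / 0.0635 = 125.1969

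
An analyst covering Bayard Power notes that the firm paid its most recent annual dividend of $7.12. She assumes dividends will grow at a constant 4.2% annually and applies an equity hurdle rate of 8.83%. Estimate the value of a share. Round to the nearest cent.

Gordon growth model: P₀ = D₁/(r − g). D₁ = 7.12 × (1 + 0.042) = 7.4190.
P₀ = 7.4190 / (0.0883 − 0.042) = 7.4190 / 0.0463 = 160.2384

$160.24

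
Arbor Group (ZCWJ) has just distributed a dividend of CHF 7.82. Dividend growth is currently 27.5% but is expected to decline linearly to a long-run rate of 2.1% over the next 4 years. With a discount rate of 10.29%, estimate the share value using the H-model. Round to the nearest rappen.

CHF 145.99

H-model: P₀ = D₀[(1+g_L) + H(g_S−g_L)]/(r−g_L), with H = 4/2 = 2.
P₀ = 7.82 × [(1+0.021) + 2×(0.275−0.021)] / (0.1029−0.021)
   = 7.82 × 1.5290 / 0.0819 = 145.9924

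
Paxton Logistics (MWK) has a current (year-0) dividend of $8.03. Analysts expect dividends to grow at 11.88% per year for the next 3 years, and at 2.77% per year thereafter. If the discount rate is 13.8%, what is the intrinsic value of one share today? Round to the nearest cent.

Two-stage DDM. Project D₁…D_3 at 0.1188, terminal growth 0.0277, discount at r = 0.138.
D_1 = 8.9840
D_2 = 10.0513
D_3 = 11.2453
Terminal value at t=3: TV = D_4/(r−g) = 11.5568/(0.138−0.0277) = 104.7765
P₀ = 8.9840/(1+0.138)^1 + 10.0513/(1+0.138)^2 + 11.2453/(1+0.138)^3 + 104.7765/(1+0.138)^3 = 94.3809

$94.38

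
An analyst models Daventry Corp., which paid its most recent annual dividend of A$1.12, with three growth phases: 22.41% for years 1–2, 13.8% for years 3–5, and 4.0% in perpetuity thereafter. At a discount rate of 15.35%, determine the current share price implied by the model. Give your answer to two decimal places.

Three-stage DDM. Project D₁…D_5; terminal Gordon value at t=5 with g = 0.04; discount at r = 0.1535.
D_1 = 1.3710
D_2 = 1.6782
D_3 = 1.9098
D_4 = 2.1734
D_5 = 2.4733
TV_5 = 2.5722/(0.1535−0.04) = 22.6629
P₀ = Σ Dₜ/(1+r)ᵗ + TV_5/(1+r)^5 = 17.2305

A$17.23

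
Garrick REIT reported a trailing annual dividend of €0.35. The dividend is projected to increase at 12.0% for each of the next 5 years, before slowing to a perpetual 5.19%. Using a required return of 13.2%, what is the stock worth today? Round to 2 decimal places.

Two-stage DDM. Project D₁…D_5 at 0.12, terminal growth 0.0519, discount at r = 0.132.
D_1 = 0.3920
D_2 = 0.4390
D_3 = 0.4917
D_4 = 0.5507
D_5 = 0.6168
Terminal value at t=5: TV = D_6/(r−g) = 0.6488/(0.132−0.0519) = 8.1003
P₀ = 0.3920/(1+0.132)^1 + 0.4390/(1+0.132)^2 + 0.4917/(1+0.132)^3 + 0.5507/(1+0.132)^4 + 0.6168/(1+0.132)^5 + 8.1003/(1+0.132)^5 = 6.0529

€6.05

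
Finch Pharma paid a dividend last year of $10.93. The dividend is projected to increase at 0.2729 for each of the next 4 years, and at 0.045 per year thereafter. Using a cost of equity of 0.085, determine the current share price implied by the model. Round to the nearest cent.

Two-stage DDM. Project D₁…D_4 at 0.2729, terminal growth 0.045, discount at r = 0.085.
D_1 = 13.9128
D_2 = 17.7096
D_3 = 22.5425
D_4 = 28.6944
Terminal value at t=4: TV = D_5/(r−g) = 29.9857/(0.085−0.045) = 749.6415
P₀ = 13.9128/(1+0.085)^1 + 17.7096/(1+0.085)^2 + 22.5425/(1+0.085)^3 + 28.6944/(1+0.085)^4 + 749.6415/(1+0.085)^4 = 607.1423

$607.14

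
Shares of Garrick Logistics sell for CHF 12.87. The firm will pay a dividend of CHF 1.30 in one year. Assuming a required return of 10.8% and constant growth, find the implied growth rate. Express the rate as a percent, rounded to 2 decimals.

From P₀ = D₁/(r − g), the implied growth is g = r − D₁/P₀.
g = 0.108 − 1.30/12.87 = 0.108 − 0.10101 = 0.00699

0.70%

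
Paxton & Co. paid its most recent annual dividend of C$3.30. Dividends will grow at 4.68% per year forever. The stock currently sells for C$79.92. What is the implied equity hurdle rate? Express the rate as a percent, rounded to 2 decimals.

9.00%

Rearranging the constant-growth DDM: r = D₁/P₀ + g.
D₁ = 3.30 × (1 + 0.0468) = 3.4544.
r = 3.4544 / 79.92 + 0.0468 = 0.04322 + 0.0468 = 0.09002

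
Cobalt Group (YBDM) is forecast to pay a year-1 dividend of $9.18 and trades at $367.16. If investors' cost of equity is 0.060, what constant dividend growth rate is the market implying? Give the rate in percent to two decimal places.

From P₀ = D₁/(r − g), the implied growth is g = r − D₁/P₀.
g = 0.06 − 9.18/367.16 = 0.06 − 0.02500 = 0.03500

3.50%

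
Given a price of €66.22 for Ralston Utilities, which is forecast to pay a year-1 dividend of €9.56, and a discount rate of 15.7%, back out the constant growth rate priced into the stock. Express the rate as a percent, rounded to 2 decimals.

From P₀ = D₁/(r − g), the implied growth is g = r − D₁/P₀.
g = 0.157 − 9.56/66.22 = 0.157 − 0.14437 = 0.01263

1.26%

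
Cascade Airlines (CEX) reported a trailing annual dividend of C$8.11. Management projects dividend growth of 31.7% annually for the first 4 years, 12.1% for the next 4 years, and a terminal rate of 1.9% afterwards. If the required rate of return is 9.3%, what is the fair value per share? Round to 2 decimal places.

C$386.18

Three-stage DDM. Project D₁…D_8; terminal Gordon value at t=8 with g = 0.019; discount at r = 0.093.
D_1 = 10.6809
D_2 = 14.0667
D_3 = 18.5259
D_4 = 24.3985
D_5 = 27.3508
D_6 = 30.6602
D_7 = 34.3701
D_8 = 38.5289
TV_8 = 39.2609/(0.093−0.019) = 530.5531
P₀ = Σ Dₜ/(1+r)ᵗ + TV_8/(1+r)^8 = 386.1815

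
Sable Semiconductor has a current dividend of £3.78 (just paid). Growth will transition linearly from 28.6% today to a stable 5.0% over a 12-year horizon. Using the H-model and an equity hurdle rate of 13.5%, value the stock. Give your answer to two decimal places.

£109.66

H-model: P₀ = D₀[(1+g_L) + H(g_S−g_L)]/(r−g_L), with H = 12/2 = 6.
P₀ = 3.78 × [(1+0.05) + 6×(0.286−0.05)] / (0.135−0.05)
   = 3.78 × 2.4660 / 0.085 = 109.6645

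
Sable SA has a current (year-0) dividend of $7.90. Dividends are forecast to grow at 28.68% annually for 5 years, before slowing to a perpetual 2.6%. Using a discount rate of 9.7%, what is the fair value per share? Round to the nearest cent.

$318.92

Two-stage DDM. Project D₁…D_5 at 0.2868, terminal growth 0.026, discount at r = 0.097.
D_1 = 10.1657
D_2 = 13.0812
D_3 = 16.8330
D_4 = 21.6606
D_5 = 27.8729
Terminal value at t=5: TV = D_6/(r−g) = 28.5976/(0.097−0.026) = 402.7832
P₀ = 10.1657/(1+0.097)^1 + 13.0812/(1+0.097)^2 + 16.8330/(1+0.097)^3 + 21.6606/(1+0.097)^4 + 27.8729/(1+0.097)^5 + 402.7832/(1+0.097)^5 = 318.9249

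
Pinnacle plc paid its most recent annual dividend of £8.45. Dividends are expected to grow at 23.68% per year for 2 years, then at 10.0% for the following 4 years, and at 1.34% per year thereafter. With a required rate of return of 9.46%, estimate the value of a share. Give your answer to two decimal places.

Three-stage DDM. Project D₁…D_6; terminal Gordon value at t=6 with g = 0.0134; discount at r = 0.0946.
D_1 = 10.4510
D_2 = 12.9257
D_3 = 14.2183
D_4 = 15.6402
D_5 = 17.2042
D_6 = 18.9246
TV_6 = 19.1782/(0.0946−0.0134) = 236.1844
P₀ = Σ Dₜ/(1+r)ᵗ + TV_6/(1+r)^6 = 201.3383

£201.34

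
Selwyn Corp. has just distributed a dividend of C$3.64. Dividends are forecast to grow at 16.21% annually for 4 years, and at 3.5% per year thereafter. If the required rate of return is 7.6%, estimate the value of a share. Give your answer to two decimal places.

C$142.74

Two-stage DDM. Project D₁…D_4 at 0.1621, terminal growth 0.035, discount at r = 0.076.
D_1 = 4.2300
D_2 = 4.9157
D_3 = 5.7126
D_4 = 6.6386
Terminal value at t=4: TV = D_5/(r−g) = 6.8709/(0.076−0.035) = 167.5837
P₀ = 4.2300/(1+0.076)^1 + 4.9157/(1+0.076)^2 + 5.7126/(1+0.076)^3 + 6.6386/(1+0.076)^4 + 167.5837/(1+0.076)^4 = 142.7362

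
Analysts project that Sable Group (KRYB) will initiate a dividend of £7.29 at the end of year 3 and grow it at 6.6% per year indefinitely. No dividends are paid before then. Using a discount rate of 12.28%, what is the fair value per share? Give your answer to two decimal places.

£101.81

Deferred-dividend DDM. At t=2 the remaining stream is a growing perpetuity with first payment D_3 = 7.29.
V_2 = D_3/(r−g) = 7.29/(0.1228−0.066) = 128.3451
P₀ = V_2/(1+r)^2 = 128.3451/(1+0.1228)^2 = 101.8062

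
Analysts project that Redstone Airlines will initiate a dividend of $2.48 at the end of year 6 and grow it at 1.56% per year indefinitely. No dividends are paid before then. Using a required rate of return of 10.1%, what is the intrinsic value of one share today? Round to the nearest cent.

Deferred-dividend DDM. At t=5 the remaining stream is a growing perpetuity with first payment D_6 = 2.48.
V_5 = D_6/(r−g) = 2.48/(0.101−0.0156) = 29.0398
P₀ = V_5/(1+r)^5 = 29.0398/(1+0.101)^5 = 17.9497

$17.95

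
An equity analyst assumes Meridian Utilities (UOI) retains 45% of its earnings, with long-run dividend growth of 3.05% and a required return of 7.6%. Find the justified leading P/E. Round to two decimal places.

Payout ratio b = 1 − 0.45 = 0.55.
Justified leading P/E = b/(r−g) = 0.55/(0.076−0.0305) = 12.0879

12.09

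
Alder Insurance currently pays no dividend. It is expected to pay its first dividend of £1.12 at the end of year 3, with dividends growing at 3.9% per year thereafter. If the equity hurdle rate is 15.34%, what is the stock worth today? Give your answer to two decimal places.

£7.36

Deferred-dividend DDM. At t=2 the remaining stream is a growing perpetuity with first payment D_3 = 1.12.
V_2 = D_3/(r−g) = 1.12/(0.1534−0.039) = 9.7902
P₀ = V_2/(1+r)^2 = 9.7902/(1+0.1534)^2 = 7.3592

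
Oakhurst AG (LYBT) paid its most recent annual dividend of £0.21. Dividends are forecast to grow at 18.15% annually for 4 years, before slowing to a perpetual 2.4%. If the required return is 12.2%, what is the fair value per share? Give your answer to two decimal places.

Two-stage DDM. Project D₁…D_4 at 0.1815, terminal growth 0.024, discount at r = 0.122.
D_1 = 0.2481
D_2 = 0.2931
D_3 = 0.3464
D_4 = 0.4092
Terminal value at t=4: TV = D_5/(r−g) = 0.4190/(0.122−0.024) = 4.2759
P₀ = 0.2481/(1+0.122)^1 + 0.2931/(1+0.122)^2 + 0.3464/(1+0.122)^3 + 0.4092/(1+0.122)^4 + 4.2759/(1+0.122)^4 = 3.6555

£3.66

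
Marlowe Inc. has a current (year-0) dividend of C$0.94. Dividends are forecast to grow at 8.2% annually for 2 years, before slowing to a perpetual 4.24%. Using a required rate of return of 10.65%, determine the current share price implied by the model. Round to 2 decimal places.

C$16.43

Two-stage DDM. Project D₁…D_2 at 0.082, terminal growth 0.0424, discount at r = 0.1065.
D_1 = 1.0171
D_2 = 1.1005
Terminal value at t=2: TV = D_3/(r−g) = 1.1471/(0.1065−0.0424) = 17.8961
P₀ = 1.0171/(1+0.1065)^1 + 1.1005/(1+0.1065)^2 + 17.8961/(1+0.1065)^2 = 16.4349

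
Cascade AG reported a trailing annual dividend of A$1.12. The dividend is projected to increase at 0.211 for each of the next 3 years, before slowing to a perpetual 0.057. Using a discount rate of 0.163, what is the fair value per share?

Two-stage DDM. Project D₁…D_3 at 0.211, terminal growth 0.057, discount at r = 0.163.
D_1 = 1.3563
D_2 = 1.6425
D_3 = 1.9891
Terminal value at t=3: TV = D_4/(r−g) = 2.1024/(0.163−0.057) = 19.8344
P₀ = 1.3563/(1+0.163)^1 + 1.6425/(1+0.163)^2 + 1.9891/(1+0.163)^3 + 19.8344/(1+0.163)^3 = 16.2541

A$16.25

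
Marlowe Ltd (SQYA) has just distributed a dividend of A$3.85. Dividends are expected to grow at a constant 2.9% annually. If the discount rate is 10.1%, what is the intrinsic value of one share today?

A$55.02

Gordon growth model: P₀ = D₁/(r − g). D₁ = 3.85 × (1 + 0.029) = 3.9616.
P₀ = 3.9616 / (0.101 − 0.029) = 3.9616 / 0.072 = 55.0229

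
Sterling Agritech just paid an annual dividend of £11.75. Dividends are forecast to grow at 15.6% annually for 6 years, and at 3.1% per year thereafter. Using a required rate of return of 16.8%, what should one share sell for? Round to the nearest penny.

£151.12

Two-stage DDM. Project D₁…D_6 at 0.156, terminal growth 0.031, discount at r = 0.168.
D_1 = 13.5830
D_2 = 15.7019
D_3 = 18.1515
D_4 = 20.9831
D_5 = 24.2564
D_6 = 28.0404
Terminal value at t=6: TV = D_7/(r−g) = 28.9097/(0.168−0.031) = 211.0197
P₀ = 13.5830/(1+0.168)^1 + 15.7019/(1+0.168)^2 + 18.1515/(1+0.168)^3 + 20.9831/(1+0.168)^4 + 24.2564/(1+0.168)^5 + 28.0404/(1+0.168)^6 + 211.0197/(1+0.168)^6 = 151.1203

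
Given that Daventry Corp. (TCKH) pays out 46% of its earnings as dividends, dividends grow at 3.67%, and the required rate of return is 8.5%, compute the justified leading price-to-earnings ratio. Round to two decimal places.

9.52

Justified leading P/E = b/(r−g) = 0.46/(0.085−0.0367) = 9.5238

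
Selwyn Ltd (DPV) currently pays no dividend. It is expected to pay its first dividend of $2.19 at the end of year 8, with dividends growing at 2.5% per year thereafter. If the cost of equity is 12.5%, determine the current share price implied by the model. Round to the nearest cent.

$9.60

Deferred-dividend DDM. At t=7 the remaining stream is a growing perpetuity with first payment D_8 = 2.19.
V_7 = D_8/(r−g) = 2.19/(0.125−0.025) = 21.9000
P₀ = V_7/(1+r)^7 = 21.9000/(1+0.125)^7 = 9.6023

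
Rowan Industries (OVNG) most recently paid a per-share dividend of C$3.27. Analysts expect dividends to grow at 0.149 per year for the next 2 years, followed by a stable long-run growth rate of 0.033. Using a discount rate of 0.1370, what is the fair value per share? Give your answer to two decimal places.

Two-stage DDM. Project D₁…D_2 at 0.149, terminal growth 0.033, discount at r = 0.137.
D_1 = 3.7572
D_2 = 4.3171
Terminal value at t=2: TV = D_3/(r−g) = 4.4595/(0.137−0.033) = 42.8800
P₀ = 3.7572/(1+0.137)^1 + 4.3171/(1+0.137)^2 + 42.8800/(1+0.137)^2 = 39.8130

C$39.81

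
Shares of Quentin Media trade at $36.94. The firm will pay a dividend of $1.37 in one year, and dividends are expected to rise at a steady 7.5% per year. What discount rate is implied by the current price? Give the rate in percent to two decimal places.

11.21%

Rearranging the constant-growth DDM: r = D₁/P₀ + g.
r = 1.3700 / 36.94 + 0.075 = 0.03709 + 0.075 = 0.11209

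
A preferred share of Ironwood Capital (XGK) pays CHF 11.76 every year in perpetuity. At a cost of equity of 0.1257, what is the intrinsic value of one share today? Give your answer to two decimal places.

CHF 93.56

Zero-growth DDM (perpetuity): P₀ = D/r = 11.76 / 0.1257 = 93.5561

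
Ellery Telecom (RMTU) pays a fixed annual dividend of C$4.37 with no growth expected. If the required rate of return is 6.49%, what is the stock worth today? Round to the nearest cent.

Zero-growth DDM (perpetuity): P₀ = D/r = 4.37 / 0.0649 = 67.3344

C$67.33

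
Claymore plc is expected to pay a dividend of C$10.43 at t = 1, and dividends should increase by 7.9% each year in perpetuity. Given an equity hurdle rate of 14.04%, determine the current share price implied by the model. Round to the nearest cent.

C$169.87

Gordon growth model: P₀ = D₁/(r − g), with D₁ = 10.43 given directly.
P₀ = 10.4300 / (0.1404 − 0.079) = 10.4300 / 0.0614 = 169.8697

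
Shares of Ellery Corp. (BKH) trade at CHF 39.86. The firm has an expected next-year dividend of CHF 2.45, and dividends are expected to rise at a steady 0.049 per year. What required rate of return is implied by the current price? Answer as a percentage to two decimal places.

11.05%

Rearranging the constant-growth DDM: r = D₁/P₀ + g.
r = 2.4500 / 39.86 + 0.049 = 0.06147 + 0.049 = 0.11047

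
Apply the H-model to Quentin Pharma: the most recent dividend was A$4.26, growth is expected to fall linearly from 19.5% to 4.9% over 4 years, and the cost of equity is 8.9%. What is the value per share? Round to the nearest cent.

H-model: P₀ = D₀[(1+g_L) + H(g_S−g_L)]/(r−g_L), with H = 4/2 = 2.
P₀ = 4.26 × [(1+0.049) + 2×(0.195−0.049)] / (0.089−0.049)
   = 4.26 × 1.3410 / 0.04 = 142.8165

A$142.82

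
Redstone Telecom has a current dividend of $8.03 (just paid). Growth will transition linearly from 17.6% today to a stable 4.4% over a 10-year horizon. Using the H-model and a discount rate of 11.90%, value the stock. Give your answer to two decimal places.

H-model: P₀ = D₀[(1+g_L) + H(g_S−g_L)]/(r−g_L), with H = 10/2 = 5.
P₀ = 8.03 × [(1+0.044) + 5×(0.176−0.044)] / (0.119−0.044)
   = 8.03 × 1.7040 / 0.075 = 182.4416

$182.44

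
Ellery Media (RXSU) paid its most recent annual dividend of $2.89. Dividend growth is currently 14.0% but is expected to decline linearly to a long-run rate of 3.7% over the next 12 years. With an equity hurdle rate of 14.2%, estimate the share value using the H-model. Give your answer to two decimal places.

H-model: P₀ = D₀[(1+g_L) + H(g_S−g_L)]/(r−g_L), with H = 12/2 = 6.
P₀ = 2.89 × [(1+0.037) + 6×(0.14−0.037)] / (0.142−0.037)
   = 2.89 × 1.6550 / 0.105 = 45.5519

$45.55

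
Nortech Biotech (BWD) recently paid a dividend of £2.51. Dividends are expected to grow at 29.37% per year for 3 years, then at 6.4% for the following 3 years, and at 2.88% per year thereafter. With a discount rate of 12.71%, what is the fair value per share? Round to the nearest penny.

£53.56

Three-stage DDM. Project D₁…D_6; terminal Gordon value at t=6 with g = 0.0288; discount at r = 0.1271.
D_1 = 3.2472
D_2 = 4.2009
D_3 = 5.4347
D_4 = 5.7825
D_5 = 6.1526
D_6 = 6.5464
TV_6 = 6.7349/(0.1271−0.0288) = 68.5136
P₀ = Σ Dₜ/(1+r)ᵗ + TV_6/(1+r)^6 = 53.5621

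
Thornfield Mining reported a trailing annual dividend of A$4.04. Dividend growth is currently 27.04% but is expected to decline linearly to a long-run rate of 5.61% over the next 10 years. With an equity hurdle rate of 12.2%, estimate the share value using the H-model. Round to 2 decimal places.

H-model: P₀ = D₀[(1+g_L) + H(g_S−g_L)]/(r−g_L), with H = 10/2 = 5.
P₀ = 4.04 × [(1+0.0561) + 5×(0.2704−0.0561)] / (0.122−0.0561)
   = 4.04 × 2.1276 / 0.0659 = 130.4325

A$130.43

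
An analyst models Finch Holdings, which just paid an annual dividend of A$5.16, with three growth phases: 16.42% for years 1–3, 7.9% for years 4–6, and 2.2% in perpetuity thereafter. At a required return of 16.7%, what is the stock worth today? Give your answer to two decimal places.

A$57.11

Three-stage DDM. Project D₁…D_6; terminal Gordon value at t=6 with g = 0.022; discount at r = 0.167.
D_1 = 6.0073
D_2 = 6.9937
D_3 = 8.1420
D_4 = 8.7852
D_5 = 9.4793
D_6 = 10.2281
TV_6 = 10.4532/(0.167−0.022) = 72.0908
P₀ = Σ Dₜ/(1+r)ᵗ + TV_6/(1+r)^6 = 57.1112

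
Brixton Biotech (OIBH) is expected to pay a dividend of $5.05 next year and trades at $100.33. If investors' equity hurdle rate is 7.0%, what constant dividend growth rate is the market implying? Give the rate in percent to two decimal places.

1.97%

From P₀ = D₁/(r − g), the implied growth is g = r − D₁/P₀.
g = 0.07 − 5.05/100.33 = 0.07 − 0.05033 = 0.01967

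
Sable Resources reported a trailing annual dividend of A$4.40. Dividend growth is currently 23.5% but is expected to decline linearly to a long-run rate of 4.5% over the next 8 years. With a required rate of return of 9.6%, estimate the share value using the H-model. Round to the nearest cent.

H-model: P₀ = D₀[(1+g_L) + H(g_S−g_L)]/(r−g_L), with H = 8/2 = 4.
P₀ = 4.40 × [(1+0.045) + 4×(0.235−0.045)] / (0.096−0.045)
   = 4.40 × 1.8050 / 0.051 = 155.7255

A$155.73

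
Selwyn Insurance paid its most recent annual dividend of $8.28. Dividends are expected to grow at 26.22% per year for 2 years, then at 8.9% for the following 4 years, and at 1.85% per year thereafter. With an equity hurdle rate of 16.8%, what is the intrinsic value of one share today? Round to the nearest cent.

Three-stage DDM. Project D₁…D_6; terminal Gordon value at t=6 with g = 0.0185; discount at r = 0.168.
D_1 = 10.4510
D_2 = 13.1913
D_3 = 14.3653
D_4 = 15.6438
D_5 = 17.0361
D_6 = 18.5523
TV_6 = 18.8955/(0.168−0.0185) = 126.3916
P₀ = Σ Dₜ/(1+r)ᵗ + TV_6/(1+r)^6 = 100.9631

$100.96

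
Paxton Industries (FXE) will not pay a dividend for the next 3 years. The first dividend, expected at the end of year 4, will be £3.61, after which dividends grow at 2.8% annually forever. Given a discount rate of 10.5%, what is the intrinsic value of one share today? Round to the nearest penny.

£34.75

Deferred-dividend DDM. At t=3 the remaining stream is a growing perpetuity with first payment D_4 = 3.61.
V_3 = D_4/(r−g) = 3.61/(0.105−0.028) = 46.8831
P₀ = V_3/(1+r)^3 = 46.8831/(1+0.105)^3 = 34.7480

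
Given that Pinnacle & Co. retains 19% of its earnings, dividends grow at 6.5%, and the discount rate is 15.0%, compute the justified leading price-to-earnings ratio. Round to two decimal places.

Payout ratio b = 1 − 0.19 = 0.81.
Justified leading P/E = b/(r−g) = 0.81/(0.15−0.065) = 9.5294

9.53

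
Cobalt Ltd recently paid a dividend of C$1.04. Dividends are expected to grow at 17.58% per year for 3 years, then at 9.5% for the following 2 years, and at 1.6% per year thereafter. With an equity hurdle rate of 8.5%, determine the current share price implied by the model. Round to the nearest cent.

Three-stage DDM. Project D₁…D_5; terminal Gordon value at t=5 with g = 0.016; discount at r = 0.085.
D_1 = 1.2228
D_2 = 1.4378
D_3 = 1.6906
D_4 = 1.8512
D_5 = 2.0270
TV_5 = 2.0595/(0.085−0.016) = 29.8474
P₀ = Σ Dₜ/(1+r)ᵗ + TV_5/(1+r)^5 = 26.2057

C$26.21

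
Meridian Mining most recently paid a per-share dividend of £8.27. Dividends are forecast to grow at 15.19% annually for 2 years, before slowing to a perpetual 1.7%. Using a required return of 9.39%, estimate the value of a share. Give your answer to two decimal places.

Two-stage DDM. Project D₁…D_2 at 0.1519, terminal growth 0.017, discount at r = 0.0939.
D_1 = 9.5262
D_2 = 10.9732
Terminal value at t=2: TV = D_3/(r−g) = 11.1598/(0.0939−0.017) = 145.1208
P₀ = 9.5262/(1+0.0939)^1 + 10.9732/(1+0.0939)^2 + 145.1208/(1+0.0939)^2 = 139.1546

£139.15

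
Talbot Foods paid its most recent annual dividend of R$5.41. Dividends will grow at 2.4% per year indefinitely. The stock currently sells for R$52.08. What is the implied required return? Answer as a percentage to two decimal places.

Rearranging the constant-growth DDM: r = D₁/P₀ + g.
D₁ = 5.41 × (1 + 0.024) = 5.5398.
r = 5.5398 / 52.08 + 0.024 = 0.10637 + 0.024 = 0.13037

13.04%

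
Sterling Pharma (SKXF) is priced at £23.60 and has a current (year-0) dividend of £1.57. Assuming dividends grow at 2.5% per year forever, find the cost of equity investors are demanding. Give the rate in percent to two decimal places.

Rearranging the constant-growth DDM: r = D₁/P₀ + g.
D₁ = 1.57 × (1 + 0.025) = 1.6092.
r = 1.6092 / 23.60 + 0.025 = 0.06819 + 0.025 = 0.09319

9.32%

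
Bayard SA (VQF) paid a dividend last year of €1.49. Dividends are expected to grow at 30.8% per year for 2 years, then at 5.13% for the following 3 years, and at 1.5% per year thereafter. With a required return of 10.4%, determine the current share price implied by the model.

Three-stage DDM. Project D₁…D_5; terminal Gordon value at t=5 with g = 0.015; discount at r = 0.104.
D_1 = 1.9489
D_2 = 2.5492
D_3 = 2.6800
D_4 = 2.8174
D_5 = 2.9620
TV_5 = 3.0064/(0.104−0.015) = 33.7799
P₀ = Σ Dₜ/(1+r)ᵗ + TV_5/(1+r)^5 = 30.1486

€30.15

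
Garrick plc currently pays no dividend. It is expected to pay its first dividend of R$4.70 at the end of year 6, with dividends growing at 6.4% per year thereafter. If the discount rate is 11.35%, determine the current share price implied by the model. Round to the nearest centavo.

Deferred-dividend DDM. At t=5 the remaining stream is a growing perpetuity with first payment D_6 = 4.70.
V_5 = D_6/(r−g) = 4.70/(0.1135−0.064) = 94.9495
P₀ = V_5/(1+r)^5 = 94.9495/(1+0.1135)^5 = 55.4679

R$55.47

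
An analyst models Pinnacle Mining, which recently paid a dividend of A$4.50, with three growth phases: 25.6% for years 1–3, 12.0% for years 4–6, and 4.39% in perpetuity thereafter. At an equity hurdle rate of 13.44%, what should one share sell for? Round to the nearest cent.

Three-stage DDM. Project D₁…D_6; terminal Gordon value at t=6 with g = 0.0439; discount at r = 0.1344.
D_1 = 5.6520
D_2 = 7.0989
D_3 = 8.9162
D_4 = 9.9862
D_5 = 11.1845
D_6 = 12.5267
TV_6 = 13.0766/(0.1344−0.0439) = 144.4927
P₀ = Σ Dₜ/(1+r)ᵗ + TV_6/(1+r)^6 = 102.2716

A$102.27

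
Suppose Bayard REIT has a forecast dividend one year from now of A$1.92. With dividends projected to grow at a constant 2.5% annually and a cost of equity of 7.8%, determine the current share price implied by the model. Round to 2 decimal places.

Gordon growth model: P₀ = D₁/(r − g), with D₁ = 1.92 given directly.
P₀ = 1.9200 / (0.078 − 0.025) = 1.9200 / 0.053 = 36.2264

A$36.23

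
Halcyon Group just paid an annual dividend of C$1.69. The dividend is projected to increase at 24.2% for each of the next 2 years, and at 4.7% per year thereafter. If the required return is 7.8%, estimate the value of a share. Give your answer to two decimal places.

Two-stage DDM. Project D₁…D_2 at 0.242, terminal growth 0.047, discount at r = 0.078.
D_1 = 2.0990
D_2 = 2.6069
Terminal value at t=2: TV = D_3/(r−g) = 2.7295/(0.078−0.047) = 88.0471
P₀ = 2.0990/(1+0.078)^1 + 2.6069/(1+0.078)^2 + 88.0471/(1+0.078)^2 = 79.9570

C$79.96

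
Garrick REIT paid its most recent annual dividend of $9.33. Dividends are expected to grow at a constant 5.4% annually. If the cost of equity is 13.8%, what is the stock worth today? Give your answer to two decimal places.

$117.07

Gordon growth model: P₀ = D₁/(r − g). D₁ = 9.33 × (1 + 0.054) = 9.8338.
P₀ = 9.8338 / (0.138 − 0.054) = 9.8338 / 0.084 = 117.0693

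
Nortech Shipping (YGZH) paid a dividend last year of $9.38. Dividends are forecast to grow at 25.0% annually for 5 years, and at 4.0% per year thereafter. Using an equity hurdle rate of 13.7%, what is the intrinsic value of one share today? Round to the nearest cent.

$224.39

Two-stage DDM. Project D₁…D_5 at 0.25, terminal growth 0.04, discount at r = 0.137.
D_1 = 11.7250
D_2 = 14.6563
D_3 = 18.3203
D_4 = 22.9004
D_5 = 28.6255
Terminal value at t=5: TV = D_6/(r−g) = 29.7705/(0.137−0.04) = 306.9125
P₀ = 11.7250/(1+0.137)^1 + 14.6563/(1+0.137)^2 + 18.3203/(1+0.137)^3 + 22.9004/(1+0.137)^4 + 28.6255/(1+0.137)^5 + 306.9125/(1+0.137)^5 = 224.3948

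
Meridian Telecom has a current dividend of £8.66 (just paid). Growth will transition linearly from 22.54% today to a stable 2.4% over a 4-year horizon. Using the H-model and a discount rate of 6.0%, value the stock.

£343.22

H-model: P₀ = D₀[(1+g_L) + H(g_S−g_L)]/(r−g_L), with H = 4/2 = 2.
P₀ = 8.66 × [(1+0.024) + 2×(0.2254−0.024)] / (0.06−0.024)
   = 8.66 × 1.4268 / 0.036 = 343.2247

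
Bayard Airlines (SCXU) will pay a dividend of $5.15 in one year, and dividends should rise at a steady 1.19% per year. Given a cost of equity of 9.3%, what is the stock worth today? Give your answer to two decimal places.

Gordon growth model: P₀ = D₁/(r − g), with D₁ = 5.15 given directly.
P₀ = 5.1500 / (0.093 − 0.0119) = 5.1500 / 0.0811 = 63.5018

$63.50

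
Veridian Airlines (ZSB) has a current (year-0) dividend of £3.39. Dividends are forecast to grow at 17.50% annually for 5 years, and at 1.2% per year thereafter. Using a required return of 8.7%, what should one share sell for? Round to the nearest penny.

Two-stage DDM. Project D₁…D_5 at 0.175, terminal growth 0.012, discount at r = 0.087.
D_1 = 3.9833
D_2 = 4.6803
D_3 = 5.4994
D_4 = 6.4618
D_5 = 7.5926
Terminal value at t=5: TV = D_6/(r−g) = 7.6837/(0.087−0.012) = 102.4491
P₀ = 3.9833/(1+0.087)^1 + 4.6803/(1+0.087)^2 + 5.4994/(1+0.087)^3 + 6.4618/(1+0.087)^4 + 7.5926/(1+0.087)^5 + 102.4491/(1+0.087)^5 = 89.0477

£89.05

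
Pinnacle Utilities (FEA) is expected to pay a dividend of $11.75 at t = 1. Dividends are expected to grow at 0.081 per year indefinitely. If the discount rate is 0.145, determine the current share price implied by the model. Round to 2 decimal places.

$183.59

Gordon growth model: P₀ = D₁/(r − g), with D₁ = 11.75 given directly.
P₀ = 11.7500 / (0.145 − 0.081) = 11.7500 / 0.064 = 183.5938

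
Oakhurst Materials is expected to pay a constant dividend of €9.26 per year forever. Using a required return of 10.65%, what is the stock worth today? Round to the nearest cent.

€86.95

Zero-growth DDM (perpetuity): P₀ = D/r = 9.26 / 0.1065 = 86.9484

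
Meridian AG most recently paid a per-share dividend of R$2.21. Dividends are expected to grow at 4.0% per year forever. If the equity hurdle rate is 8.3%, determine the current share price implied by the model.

R$53.45

Gordon growth model: P₀ = D₁/(r − g). D₁ = 2.21 × (1 + 0.04) = 2.2984.
P₀ = 2.2984 / (0.083 − 0.04) = 2.2984 / 0.043 = 53.4512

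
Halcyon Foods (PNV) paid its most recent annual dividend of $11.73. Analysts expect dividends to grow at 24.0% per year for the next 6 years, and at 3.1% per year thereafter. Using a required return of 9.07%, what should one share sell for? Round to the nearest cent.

$550.34

Two-stage DDM. Project D₁…D_6 at 0.24, terminal growth 0.031, discount at r = 0.0907.
D_1 = 14.5452
D_2 = 18.0360
D_3 = 22.3647
D_4 = 27.7322
D_5 = 34.3880
D_6 = 42.6411
Terminal value at t=6: TV = D_7/(r−g) = 43.9629/(0.0907−0.031) = 736.3978
P₀ = 14.5452/(1+0.0907)^1 + 18.0360/(1+0.0907)^2 + 22.3647/(1+0.0907)^3 + 27.7322/(1+0.0907)^4 + 34.3880/(1+0.0907)^5 + 42.6411/(1+0.0907)^6 + 736.3978/(1+0.0907)^6 = 550.3367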